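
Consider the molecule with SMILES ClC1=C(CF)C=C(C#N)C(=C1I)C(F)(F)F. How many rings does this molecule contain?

1

In SMILES, each pair of matching ring-closure digits denotes one ring-closing bond; the number of such bonds equals the number of independent rings.
Ring-closure bonds here: 1.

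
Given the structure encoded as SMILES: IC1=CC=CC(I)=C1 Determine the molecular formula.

C6H4I2

Walk through each heavy atom and fill implicit hydrogens from standard valence (C 4, N 3, O 2, S 2, halogen 1):
  atom 1: I (halogen, monovalent) → 0 H
  atom 2: C, bond orders sum to 4 (valence 4) → 0 H
  atom 3: C, bond orders sum to 3 (valence 4) → 1 H
  atom 4: C, bond orders sum to 3 (valence 4) → 1 H
  atom 5: C, bond orders sum to 3 (valence 4) → 1 H
  atom 6: C, bond orders sum to 4 (valence 4) → 0 H
  atom 7: I (halogen, monovalent) → 0 H
  atom 8: C, bond orders sum to 3 (valence 4) → 1 H
Totals → C:6, H:4, I:2.
In Hill order: C6H4I2.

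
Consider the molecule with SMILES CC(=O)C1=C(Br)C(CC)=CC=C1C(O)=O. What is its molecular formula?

C11H11BrO3

Walk through each heavy atom and fill implicit hydrogens from standard valence (C 4, N 3, O 2, S 2, halogen 1):
  atom 1: C, bond orders sum to 1 (valence 4) → 3 H
  atom 2: C, bond orders sum to 4 (valence 4) → 0 H
  atom 3: O, bond orders sum to 2 (valence 2) → 0 H
  atom 4: C, bond orders sum to 4 (valence 4) → 0 H
  atom 5: C, bond orders sum to 4 (valence 4) → 0 H
  atom 6: Br (halogen, monovalent) → 0 H
  atom 7: C, bond orders sum to 4 (valence 4) → 0 H
  atom 8: C, bond orders sum to 2 (valence 4) → 2 H
  atom 9: C, bond orders sum to 1 (valence 4) → 3 H
  atom 10: C, bond orders sum to 3 (valence 4) → 1 H
  atom 11: C, bond orders sum to 3 (valence 4) → 1 H
  atom 12: C, bond orders sum to 4 (valence 4) → 0 H
  atom 13: C, bond orders sum to 4 (valence 4) → 0 H
  atom 14: O, bond orders sum to 1 (valence 2) → 1 H
  atom 15: O, bond orders sum to 2 (valence 2) → 0 H
Totals → C:11, H:11, Br:1, O:3.
In Hill order: C11H11BrO3.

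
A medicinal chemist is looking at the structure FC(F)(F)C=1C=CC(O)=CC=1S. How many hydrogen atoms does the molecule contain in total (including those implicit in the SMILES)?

5

Walk through each heavy atom and fill implicit hydrogens from standard valence (C 4, N 3, O 2, S 2, halogen 1):
  atom 1: F (halogen, monovalent) → 0 H
  atom 2: C, bond orders sum to 4 (valence 4) → 0 H
  atom 3: F (halogen, monovalent) → 0 H
  atom 4: F (halogen, monovalent) → 0 H
  atom 5: C, bond orders sum to 4 (valence 4) → 0 H
  atom 6: C, bond orders sum to 3 (valence 4) → 1 H
  atom 7: C, bond orders sum to 3 (valence 4) → 1 H
  atom 8: C, bond orders sum to 4 (valence 4) → 0 H
  atom 9: O, bond orders sum to 1 (valence 2) → 1 H
  atom 10: C, bond orders sum to 3 (valence 4) → 1 H
  atom 11: C, bond orders sum to 4 (valence 4) → 0 H
  atom 12: S, bond orders sum to 1 (valence 2) → 1 H
Total hydrogens: 5.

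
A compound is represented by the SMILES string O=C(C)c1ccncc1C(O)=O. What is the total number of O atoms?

Scan the SMILES for O atoms (remember two-letter symbols like Cl and Br are single atoms).
Oxygen count: 3.

3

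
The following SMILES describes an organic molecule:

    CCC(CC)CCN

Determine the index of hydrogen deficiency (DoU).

Degree of unsaturation = (number of rings) + (number of π bonds).
Ring closures in the SMILES: 0.
π bonds: none → 0 DoU from unsaturation.
Total DoU = 0 + 0 = 0.

0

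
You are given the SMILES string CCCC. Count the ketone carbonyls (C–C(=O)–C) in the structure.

0

Scan the SMILES for the ketone motif — none present.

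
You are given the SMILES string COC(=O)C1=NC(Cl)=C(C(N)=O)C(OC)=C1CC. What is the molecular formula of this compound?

C11H13ClN2O4

Walk through each heavy atom and fill implicit hydrogens from standard valence (C 4, N 3, O 2, S 2, halogen 1):
  atom 1: C, bond orders sum to 1 (valence 4) → 3 H
  atom 2: O, bond orders sum to 2 (valence 2) → 0 H
  atom 3: C, bond orders sum to 4 (valence 4) → 0 H
  atom 4: O, bond orders sum to 2 (valence 2) → 0 H
  atom 5: C, bond orders sum to 4 (valence 4) → 0 H
  atom 6: N, bond orders sum to 3 (valence 3) → 0 H
  atom 7: C, bond orders sum to 4 (valence 4) → 0 H
  atom 8: Cl (halogen, monovalent) → 0 H
  atom 9: C, bond orders sum to 4 (valence 4) → 0 H
  atom 10: C, bond orders sum to 4 (valence 4) → 0 H
  atom 11: N, bond orders sum to 1 (valence 3) → 2 H
  atom 12: O, bond orders sum to 2 (valence 2) → 0 H
  atom 13: C, bond orders sum to 4 (valence 4) → 0 H
  atom 14: O, bond orders sum to 2 (valence 2) → 0 H
  atom 15: C, bond orders sum to 1 (valence 4) → 3 H
  atom 16: C, bond orders sum to 4 (valence 4) → 0 H
  atom 17: C, bond orders sum to 2 (valence 4) → 2 H
  atom 18: C, bond orders sum to 1 (valence 4) → 3 H
Totals → C:11, H:13, Cl:1, N:2, O:4.
In Hill order: C11H13ClN2O4.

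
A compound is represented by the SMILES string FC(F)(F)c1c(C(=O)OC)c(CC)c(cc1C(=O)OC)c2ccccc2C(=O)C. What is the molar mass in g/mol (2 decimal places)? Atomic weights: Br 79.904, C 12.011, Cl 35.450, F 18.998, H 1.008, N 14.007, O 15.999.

First, the molecular formula is C21H19F3O5 (counting implicit H from valence).
  C: 21 × 12.011 = 252.231
  F: 3 × 18.998 = 56.994
  H: 19 × 1.008 = 19.152
  O: 5 × 15.999 = 79.995
Sum: 21×12.011 + 3×18.998 + 19×1.008 + 5×15.999 = 408.372 → 408.37 g/mol.

408.37 g/mol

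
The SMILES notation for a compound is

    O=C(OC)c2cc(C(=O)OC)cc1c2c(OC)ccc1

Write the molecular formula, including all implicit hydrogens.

C15H14O5

Walk through each heavy atom and fill implicit hydrogens from standard valence (C 4, N 3, O 2, S 2, halogen 1); for lowercase aromatic atoms, an aromatic c carries 1 H when it has two neighbours and 0 H with three, and aromatic n carries 0 H:
  atom 1: O, bond orders sum to 2 (valence 2) → 0 H
  atom 2: C, bond orders sum to 4 (valence 4) → 0 H
  atom 3: O, bond orders sum to 2 (valence 2) → 0 H
  atom 4: C, bond orders sum to 1 (valence 4) → 3 H
  atom 5: aromatic c, 3 neighbours → 0 H
  atom 6: aromatic c, 2 neighbours → 1 H
  atom 7: aromatic c, 3 neighbours → 0 H
  atom 8: C, bond orders sum to 4 (valence 4) → 0 H
  atom 9: O, bond orders sum to 2 (valence 2) → 0 H
  atom 10: O, bond orders sum to 2 (valence 2) → 0 H
  atom 11: C, bond orders sum to 1 (valence 4) → 3 H
  atom 12: aromatic c, 2 neighbours → 1 H
  atom 13: aromatic c, 3 neighbours → 0 H
  atom 14: aromatic c, 3 neighbours → 0 H
  atom 15: aromatic c, 3 neighbours → 0 H
  atom 16: O, bond orders sum to 2 (valence 2) → 0 H
  atom 17: C, bond orders sum to 1 (valence 4) → 3 H
  atom 18: aromatic c, 2 neighbours → 1 H
  atom 19: aromatic c, 2 neighbours → 1 H
  atom 20: aromatic c, 2 neighbours → 1 H
Totals → C:15, H:14, O:5.
In Hill order: C15H14O5.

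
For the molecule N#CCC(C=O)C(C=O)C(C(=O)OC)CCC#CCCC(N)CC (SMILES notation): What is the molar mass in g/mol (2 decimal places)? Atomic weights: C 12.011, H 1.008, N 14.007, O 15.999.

First, the molecular formula is C18H26N2O4 (counting implicit H from valence).
  C: 18 × 12.011 = 216.198
  H: 26 × 1.008 = 26.208
  N: 2 × 14.007 = 28.014
  O: 4 × 15.999 = 63.996
Sum: 18×12.011 + 26×1.008 + 2×14.007 + 4×15.999 = 334.416 → 334.42 g/mol.

334.42 g/mol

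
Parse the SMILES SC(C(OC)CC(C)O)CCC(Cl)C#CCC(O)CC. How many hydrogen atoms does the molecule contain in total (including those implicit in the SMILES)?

Walk through each heavy atom and fill implicit hydrogens from standard valence (C 4, N 3, O 2, S 2, halogen 1):
  atom 1: S, bond orders sum to 1 (valence 2) → 1 H
  atom 2: C, bond orders sum to 3 (valence 4) → 1 H
  atom 3: C, bond orders sum to 3 (valence 4) → 1 H
  atom 4: O, bond orders sum to 2 (valence 2) → 0 H
  atom 5: C, bond orders sum to 1 (valence 4) → 3 H
  atom 6: C, bond orders sum to 2 (valence 4) → 2 H
  atom 7: C, bond orders sum to 3 (valence 4) → 1 H
  atom 8: C, bond orders sum to 1 (valence 4) → 3 H
  atom 9: O, bond orders sum to 1 (valence 2) → 1 H
  atom 10: C, bond orders sum to 2 (valence 4) → 2 H
  atom 11: C, bond orders sum to 2 (valence 4) → 2 H
  atom 12: C, bond orders sum to 3 (valence 4) → 1 H
  atom 13: Cl (halogen, monovalent) → 0 H
  atom 14: C, bond orders sum to 4 (valence 4) → 0 H
  atom 15: C, bond orders sum to 4 (valence 4) → 0 H
  atom 16: C, bond orders sum to 2 (valence 4) → 2 H
  atom 17: C, bond orders sum to 3 (valence 4) → 1 H
  atom 18: O, bond orders sum to 1 (valence 2) → 1 H
  atom 19: C, bond orders sum to 2 (valence 4) → 2 H
  atom 20: C, bond orders sum to 1 (valence 4) → 3 H
Total hydrogens: 27.

27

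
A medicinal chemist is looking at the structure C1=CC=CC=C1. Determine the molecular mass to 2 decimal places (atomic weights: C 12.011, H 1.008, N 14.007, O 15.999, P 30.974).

78.11 g/mol

First, the molecular formula is C6H6 (counting implicit H from valence).
  C: 6 × 12.011 = 72.066
  H: 6 × 1.008 = 6.048
Sum: 6×12.011 + 6×1.008 = 78.114 → 78.11 g/mol.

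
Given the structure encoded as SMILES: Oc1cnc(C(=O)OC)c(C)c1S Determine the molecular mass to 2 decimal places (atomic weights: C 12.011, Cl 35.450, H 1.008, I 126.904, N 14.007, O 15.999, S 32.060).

First, the molecular formula is C8H9NO3S (counting implicit H from valence).
  C: 8 × 12.011 = 96.088
  H: 9 × 1.008 = 9.072
  N: 1 × 14.007 = 14.007
  O: 3 × 15.999 = 47.997
  S: 1 × 32.060 = 32.060
Sum: 8×12.011 + 9×1.008 + 1×14.007 + 3×15.999 + 1×32.060 = 199.224 → 199.22 g/mol.

199.22 g/mol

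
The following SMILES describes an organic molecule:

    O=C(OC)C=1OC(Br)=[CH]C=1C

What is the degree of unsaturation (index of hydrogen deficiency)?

Degree of unsaturation = (number of rings) + (number of π bonds).
Ring closures in the SMILES: 1.
π bonds: 3 double bonds (each 1 DoU) → 3 DoU from unsaturation.
Total DoU = 1 + 3 = 4.

4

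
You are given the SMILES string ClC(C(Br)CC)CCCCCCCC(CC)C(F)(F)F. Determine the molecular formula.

Walk through each heavy atom and fill implicit hydrogens from standard valence (C 4, N 3, O 2, S 2, halogen 1):
  atom 1: Cl (halogen, monovalent) → 0 H
  atom 2: C, bond orders sum to 3 (valence 4) → 1 H
  atom 3: C, bond orders sum to 3 (valence 4) → 1 H
  atom 4: Br (halogen, monovalent) → 0 H
  atom 5: C, bond orders sum to 2 (valence 4) → 2 H
  atom 6: C, bond orders sum to 1 (valence 4) → 3 H
  atom 7: C, bond orders sum to 2 (valence 4) → 2 H
  atom 8: C, bond orders sum to 2 (valence 4) → 2 H
  atom 9: C, bond orders sum to 2 (valence 4) → 2 H
  atom 10: C, bond orders sum to 2 (valence 4) → 2 H
  atom 11: C, bond orders sum to 2 (valence 4) → 2 H
  atom 12: C, bond orders sum to 2 (valence 4) → 2 H
  atom 13: C, bond orders sum to 2 (valence 4) → 2 H
  atom 14: C, bond orders sum to 3 (valence 4) → 1 H
  atom 15: C, bond orders sum to 2 (valence 4) → 2 H
  atom 16: C, bond orders sum to 1 (valence 4) → 3 H
  atom 17: C, bond orders sum to 4 (valence 4) → 0 H
  atom 18: F (halogen, monovalent) → 0 H
  atom 19: F (halogen, monovalent) → 0 H
  atom 20: F (halogen, monovalent) → 0 H
Totals → C:15, H:27, Br:1, Cl:1, F:3.
In Hill order: C15H27BrClF3.

C15H27BrClF3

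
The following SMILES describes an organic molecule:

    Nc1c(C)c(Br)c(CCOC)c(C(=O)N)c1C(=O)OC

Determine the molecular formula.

Walk through each heavy atom and fill implicit hydrogens from standard valence (C 4, N 3, O 2, S 2, halogen 1); for lowercase aromatic atoms, an aromatic c carries 1 H when it has two neighbours and 0 H with three, and aromatic n carries 0 H:
  atom 1: N, bond orders sum to 1 (valence 3) → 2 H
  atom 2: aromatic c, 3 neighbours → 0 H
  atom 3: aromatic c, 3 neighbours → 0 H
  atom 4: C, bond orders sum to 1 (valence 4) → 3 H
  atom 5: aromatic c, 3 neighbours → 0 H
  atom 6: Br (halogen, monovalent) → 0 H
  atom 7: aromatic c, 3 neighbours → 0 H
  atom 8: C, bond orders sum to 2 (valence 4) → 2 H
  atom 9: C, bond orders sum to 2 (valence 4) → 2 H
  atom 10: O, bond orders sum to 2 (valence 2) → 0 H
  atom 11: C, bond orders sum to 1 (valence 4) → 3 H
  atom 12: aromatic c, 3 neighbours → 0 H
  atom 13: C, bond orders sum to 4 (valence 4) → 0 H
  atom 14: O, bond orders sum to 2 (valence 2) → 0 H
  atom 15: N, bond orders sum to 1 (valence 3) → 2 H
  atom 16: aromatic c, 3 neighbours → 0 H
  atom 17: C, bond orders sum to 4 (valence 4) → 0 H
  atom 18: O, bond orders sum to 2 (valence 2) → 0 H
  atom 19: O, bond orders sum to 2 (valence 2) → 0 H
  atom 20: C, bond orders sum to 1 (valence 4) → 3 H
Totals → C:13, H:17, Br:1, N:2, O:4.

C13H17BrN2O4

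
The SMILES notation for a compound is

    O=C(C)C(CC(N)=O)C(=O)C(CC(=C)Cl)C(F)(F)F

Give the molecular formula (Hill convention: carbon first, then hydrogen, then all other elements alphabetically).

C11H13ClF3NO3

Walk through each heavy atom and fill implicit hydrogens from standard valence (C 4, N 3, O 2, S 2, halogen 1):
  atom 1: O, bond orders sum to 2 (valence 2) → 0 H
  atom 2: C, bond orders sum to 4 (valence 4) → 0 H
  atom 3: C, bond orders sum to 1 (valence 4) → 3 H
  atom 4: C, bond orders sum to 3 (valence 4) → 1 H
  atom 5: C, bond orders sum to 2 (valence 4) → 2 H
  atom 6: C, bond orders sum to 4 (valence 4) → 0 H
  atom 7: N, bond orders sum to 1 (valence 3) → 2 H
  atom 8: O, bond orders sum to 2 (valence 2) → 0 H
  atom 9: C, bond orders sum to 4 (valence 4) → 0 H
  atom 10: O, bond orders sum to 2 (valence 2) → 0 H
  atom 11: C, bond orders sum to 3 (valence 4) → 1 H
  atom 12: C, bond orders sum to 2 (valence 4) → 2 H
  atom 13: C, bond orders sum to 4 (valence 4) → 0 H
  atom 14: C, bond orders sum to 2 (valence 4) → 2 H
  atom 15: Cl (halogen, monovalent) → 0 H
  atom 16: C, bond orders sum to 4 (valence 4) → 0 H
  atom 17: F (halogen, monovalent) → 0 H
  atom 18: F (halogen, monovalent) → 0 H
  atom 19: F (halogen, monovalent) → 0 H
Totals → C:11, H:13, Cl:1, F:3, N:1, O:3.
In Hill order: C11H13ClF3NO3.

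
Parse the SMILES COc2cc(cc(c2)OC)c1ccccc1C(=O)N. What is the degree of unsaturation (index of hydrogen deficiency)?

Molecular formula: C15H15NO3.
DoU = (2C + 2 + N − H − X) / 2, where X is the halogen count and O/S are ignored.
    = (2·15 + 2 + 1 − 15 − 0) / 2 = 18 / 2 = 9.

9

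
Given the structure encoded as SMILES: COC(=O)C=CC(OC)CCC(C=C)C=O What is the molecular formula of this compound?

Walk through each heavy atom and fill implicit hydrogens from standard valence (C 4, N 3, O 2, S 2, halogen 1):
  atom 1: C, bond orders sum to 1 (valence 4) → 3 H
  atom 2: O, bond orders sum to 2 (valence 2) → 0 H
  atom 3: C, bond orders sum to 4 (valence 4) → 0 H
  atom 4: O, bond orders sum to 2 (valence 2) → 0 H
  atom 5: C, bond orders sum to 3 (valence 4) → 1 H
  atom 6: C, bond orders sum to 3 (valence 4) → 1 H
  atom 7: C, bond orders sum to 3 (valence 4) → 1 H
  atom 8: O, bond orders sum to 2 (valence 2) → 0 H
  atom 9: C, bond orders sum to 1 (valence 4) → 3 H
  atom 10: C, bond orders sum to 2 (valence 4) → 2 H
  atom 11: C, bond orders sum to 2 (valence 4) → 2 H
  atom 12: C, bond orders sum to 3 (valence 4) → 1 H
  atom 13: C, bond orders sum to 3 (valence 4) → 1 H
  atom 14: C, bond orders sum to 2 (valence 4) → 2 H
  atom 15: C, bond orders sum to 3 (valence 4) → 1 H
  atom 16: O, bond orders sum to 2 (valence 2) → 0 H
Totals → C:12, H:18, O:4.
In Hill order: C12H18O4.

C12H18O4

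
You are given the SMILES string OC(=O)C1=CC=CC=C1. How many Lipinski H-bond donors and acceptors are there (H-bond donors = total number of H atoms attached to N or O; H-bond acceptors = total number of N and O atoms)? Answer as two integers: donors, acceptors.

Donors: find every N or O and count the H atoms it carries.
  atom 1 (O): bond orders sum to 1 → 1 H
  atom 3 (O): bond orders sum to 2 → 0 H
Lipinski HBD = 1.
Acceptors: N atoms = 0, O atoms = 2 → HBA = 2.

1, 2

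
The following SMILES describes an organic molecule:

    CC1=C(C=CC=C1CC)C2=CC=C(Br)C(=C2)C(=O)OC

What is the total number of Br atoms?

Scan the SMILES for Br atoms (remember two-letter symbols like Cl and Br are single atoms).
Bromine count: 1.

1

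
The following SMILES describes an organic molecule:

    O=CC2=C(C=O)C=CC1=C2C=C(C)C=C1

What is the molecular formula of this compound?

C13H10O2

Walk through each heavy atom and fill implicit hydrogens from standard valence (C 4, N 3, O 2, S 2, halogen 1):
  atom 1: O, bond orders sum to 2 (valence 2) → 0 H
  atom 2: C, bond orders sum to 3 (valence 4) → 1 H
  atom 3: C, bond orders sum to 4 (valence 4) → 0 H
  atom 4: C, bond orders sum to 4 (valence 4) → 0 H
  atom 5: C, bond orders sum to 3 (valence 4) → 1 H
  atom 6: O, bond orders sum to 2 (valence 2) → 0 H
  atom 7: C, bond orders sum to 3 (valence 4) → 1 H
  atom 8: C, bond orders sum to 3 (valence 4) → 1 H
  atom 9: C, bond orders sum to 4 (valence 4) → 0 H
  atom 10: C, bond orders sum to 4 (valence 4) → 0 H
  atom 11: C, bond orders sum to 3 (valence 4) → 1 H
  atom 12: C, bond orders sum to 4 (valence 4) → 0 H
  atom 13: C, bond orders sum to 1 (valence 4) → 3 H
  atom 14: C, bond orders sum to 3 (valence 4) → 1 H
  atom 15: C, bond orders sum to 3 (valence 4) → 1 H
Totals → C:13, H:10, O:2.
In Hill order: C13H10O2.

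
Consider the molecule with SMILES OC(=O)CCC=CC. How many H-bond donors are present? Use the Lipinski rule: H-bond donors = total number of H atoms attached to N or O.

Donors: find every N or O and count the H atoms it carries.
  atom 1 (O): bond orders sum to 1 → 1 H
  atom 3 (O): bond orders sum to 2 → 0 H
Lipinski HBD = 1.

1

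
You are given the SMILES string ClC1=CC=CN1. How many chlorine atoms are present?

Scan the SMILES for Cl atoms (remember two-letter symbols like Cl and Br are single atoms).
Chlorine count: 1.

1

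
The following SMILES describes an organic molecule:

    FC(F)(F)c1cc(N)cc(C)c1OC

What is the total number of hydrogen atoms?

Walk through each heavy atom and fill implicit hydrogens from standard valence (C 4, N 3, O 2, S 2, halogen 1); for lowercase aromatic atoms, an aromatic c carries 1 H when it has two neighbours and 0 H with three, and aromatic n carries 0 H:
  atom 1: F (halogen, monovalent) → 0 H
  atom 2: C, bond orders sum to 4 (valence 4) → 0 H
  atom 3: F (halogen, monovalent) → 0 H
  atom 4: F (halogen, monovalent) → 0 H
  atom 5: aromatic c, 3 neighbours → 0 H
  atom 6: aromatic c, 2 neighbours → 1 H
  atom 7: aromatic c, 3 neighbours → 0 H
  atom 8: N, bond orders sum to 1 (valence 3) → 2 H
  atom 9: aromatic c, 2 neighbours → 1 H
  atom 10: aromatic c, 3 neighbours → 0 H
  atom 11: C, bond orders sum to 1 (valence 4) → 3 H
  atom 12: aromatic c, 3 neighbours → 0 H
  atom 13: O, bond orders sum to 2 (valence 2) → 0 H
  atom 14: C, bond orders sum to 1 (valence 4) → 3 H
Total hydrogens: 10.

10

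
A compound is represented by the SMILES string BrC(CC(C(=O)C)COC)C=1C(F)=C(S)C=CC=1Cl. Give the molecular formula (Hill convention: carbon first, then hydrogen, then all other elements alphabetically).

Walk through each heavy atom and fill implicit hydrogens from standard valence (C 4, N 3, O 2, S 2, halogen 1):
  atom 1: Br (halogen, monovalent) → 0 H
  atom 2: C, bond orders sum to 3 (valence 4) → 1 H
  atom 3: C, bond orders sum to 2 (valence 4) → 2 H
  atom 4: C, bond orders sum to 3 (valence 4) → 1 H
  atom 5: C, bond orders sum to 4 (valence 4) → 0 H
  atom 6: O, bond orders sum to 2 (valence 2) → 0 H
  atom 7: C, bond orders sum to 1 (valence 4) → 3 H
  atom 8: C, bond orders sum to 2 (valence 4) → 2 H
  atom 9: O, bond orders sum to 2 (valence 2) → 0 H
  atom 10: C, bond orders sum to 1 (valence 4) → 3 H
  atom 11: C, bond orders sum to 4 (valence 4) → 0 H
  atom 12: C, bond orders sum to 4 (valence 4) → 0 H
  atom 13: F (halogen, monovalent) → 0 H
  atom 14: C, bond orders sum to 4 (valence 4) → 0 H
  atom 15: S, bond orders sum to 1 (valence 2) → 1 H
  atom 16: C, bond orders sum to 3 (valence 4) → 1 H
  atom 17: C, bond orders sum to 3 (valence 4) → 1 H
  atom 18: C, bond orders sum to 4 (valence 4) → 0 H
  atom 19: Cl (halogen, monovalent) → 0 H
Totals → C:13, H:15, Br:1, Cl:1, F:1, O:2, S:1.
In Hill order: C13H15BrClFO2S.

C13H15BrClFO2S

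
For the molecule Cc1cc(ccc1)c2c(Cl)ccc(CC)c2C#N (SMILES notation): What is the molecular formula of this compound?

C16H14ClN

Walk through each heavy atom and fill implicit hydrogens from standard valence (C 4, N 3, O 2, S 2, halogen 1); for lowercase aromatic atoms, an aromatic c carries 1 H when it has two neighbours and 0 H with three, and aromatic n carries 0 H:
  atom 1: C, bond orders sum to 1 (valence 4) → 3 H
  atom 2: aromatic c, 3 neighbours → 0 H
  atom 3: aromatic c, 2 neighbours → 1 H
  atom 4: aromatic c, 3 neighbours → 0 H
  atom 5: aromatic c, 2 neighbours → 1 H
  atom 6: aromatic c, 2 neighbours → 1 H
  atom 7: aromatic c, 2 neighbours → 1 H
  atom 8: aromatic c, 3 neighbours → 0 H
  atom 9: aromatic c, 3 neighbours → 0 H
  atom 10: Cl (halogen, monovalent) → 0 H
  atom 11: aromatic c, 2 neighbours → 1 H
  atom 12: aromatic c, 2 neighbours → 1 H
  atom 13: aromatic c, 3 neighbours → 0 H
  atom 14: C, bond orders sum to 2 (valence 4) → 2 H
  atom 15: C, bond orders sum to 1 (valence 4) → 3 H
  atom 16: aromatic c, 3 neighbours → 0 H
  atom 17: C, bond orders sum to 4 (valence 4) → 0 H
  atom 18: N, bond orders sum to 3 (valence 3) → 0 H
Totals → C:16, H:14, Cl:1, N:1.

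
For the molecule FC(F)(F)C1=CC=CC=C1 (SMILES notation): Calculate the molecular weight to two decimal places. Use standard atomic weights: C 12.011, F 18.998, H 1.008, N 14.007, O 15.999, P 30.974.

First, the molecular formula is C7H5F3 (counting implicit H from valence).
  C: 7 × 12.011 = 84.077
  F: 3 × 18.998 = 56.994
  H: 5 × 1.008 = 5.040
Sum: 7×12.011 + 3×18.998 + 5×1.008 = 146.111 → 146.11 g/mol.

146.11 g/mol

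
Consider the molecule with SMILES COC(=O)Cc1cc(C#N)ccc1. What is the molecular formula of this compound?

C10H9NO2

Walk through each heavy atom and fill implicit hydrogens from standard valence (C 4, N 3, O 2, S 2, halogen 1); for lowercase aromatic atoms, an aromatic c carries 1 H when it has two neighbours and 0 H with three, and aromatic n carries 0 H:
  atom 1: C, bond orders sum to 1 (valence 4) → 3 H
  atom 2: O, bond orders sum to 2 (valence 2) → 0 H
  atom 3: C, bond orders sum to 4 (valence 4) → 0 H
  atom 4: O, bond orders sum to 2 (valence 2) → 0 H
  atom 5: C, bond orders sum to 2 (valence 4) → 2 H
  atom 6: aromatic c, 3 neighbours → 0 H
  atom 7: aromatic c, 2 neighbours → 1 H
  atom 8: aromatic c, 3 neighbours → 0 H
  atom 9: C, bond orders sum to 4 (valence 4) → 0 H
  atom 10: N, bond orders sum to 3 (valence 3) → 0 H
  atom 11: aromatic c, 2 neighbours → 1 H
  atom 12: aromatic c, 2 neighbours → 1 H
  atom 13: aromatic c, 2 neighbours → 1 H
Totals → C:10, H:9, N:1, O:2.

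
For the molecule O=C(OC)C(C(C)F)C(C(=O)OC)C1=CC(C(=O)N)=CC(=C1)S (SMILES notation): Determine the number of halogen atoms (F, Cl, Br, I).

Halogen atoms appear at heavy-atom position 8 (1×F).
Other groups present: 1 amide, 2 ester, 1 thiol.
Halogen count: 1.

1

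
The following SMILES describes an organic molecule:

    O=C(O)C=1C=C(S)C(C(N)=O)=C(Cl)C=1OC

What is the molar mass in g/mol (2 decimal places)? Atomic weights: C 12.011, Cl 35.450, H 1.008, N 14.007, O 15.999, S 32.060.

First, the molecular formula is C9H8ClNO4S (counting implicit H from valence).
  C: 9 × 12.011 = 108.099
  Cl: 1 × 35.450 = 35.450
  H: 8 × 1.008 = 8.064
  N: 1 × 14.007 = 14.007
  O: 4 × 15.999 = 63.996
  S: 1 × 32.060 = 32.060
Sum: 9×12.011 + 1×35.450 + 8×1.008 + 1×14.007 + 4×15.999 + 1×32.060 = 261.676 → 261.68 g/mol.

261.68 g/mol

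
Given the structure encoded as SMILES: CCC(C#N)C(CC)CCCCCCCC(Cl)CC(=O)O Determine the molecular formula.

Walk through each heavy atom and fill implicit hydrogens from standard valence (C 4, N 3, O 2, S 2, halogen 1):
  atom 1: C, bond orders sum to 1 (valence 4) → 3 H
  atom 2: C, bond orders sum to 2 (valence 4) → 2 H
  atom 3: C, bond orders sum to 3 (valence 4) → 1 H
  atom 4: C, bond orders sum to 4 (valence 4) → 0 H
  atom 5: N, bond orders sum to 3 (valence 3) → 0 H
  atom 6: C, bond orders sum to 3 (valence 4) → 1 H
  atom 7: C, bond orders sum to 2 (valence 4) → 2 H
  atom 8: C, bond orders sum to 1 (valence 4) → 3 H
  atom 9: C, bond orders sum to 2 (valence 4) → 2 H
  atom 10: C, bond orders sum to 2 (valence 4) → 2 H
  atom 11: C, bond orders sum to 2 (valence 4) → 2 H
  atom 12: C, bond orders sum to 2 (valence 4) → 2 H
  atom 13: C, bond orders sum to 2 (valence 4) → 2 H
  atom 14: C, bond orders sum to 2 (valence 4) → 2 H
  atom 15: C, bond orders sum to 2 (valence 4) → 2 H
  atom 16: C, bond orders sum to 3 (valence 4) → 1 H
  atom 17: Cl (halogen, monovalent) → 0 H
  atom 18: C, bond orders sum to 2 (valence 4) → 2 H
  atom 19: C, bond orders sum to 4 (valence 4) → 0 H
  atom 20: O, bond orders sum to 2 (valence 2) → 0 H
  atom 21: O, bond orders sum to 1 (valence 2) → 1 H
Totals → C:17, H:30, Cl:1, N:1, O:2.
In Hill order: C17H30ClNO2.

C17H30ClNO2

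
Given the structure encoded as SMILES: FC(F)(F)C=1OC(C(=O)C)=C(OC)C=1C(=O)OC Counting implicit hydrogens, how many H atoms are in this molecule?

Walk through each heavy atom and fill implicit hydrogens from standard valence (C 4, N 3, O 2, S 2, halogen 1):
  atom 1: F (halogen, monovalent) → 0 H
  atom 2: C, bond orders sum to 4 (valence 4) → 0 H
  atom 3: F (halogen, monovalent) → 0 H
  atom 4: F (halogen, monovalent) → 0 H
  atom 5: C, bond orders sum to 4 (valence 4) → 0 H
  atom 6: O, bond orders sum to 2 (valence 2) → 0 H
  atom 7: C, bond orders sum to 4 (valence 4) → 0 H
  atom 8: C, bond orders sum to 4 (valence 4) → 0 H
  atom 9: O, bond orders sum to 2 (valence 2) → 0 H
  atom 10: C, bond orders sum to 1 (valence 4) → 3 H
  atom 11: C, bond orders sum to 4 (valence 4) → 0 H
  atom 12: O, bond orders sum to 2 (valence 2) → 0 H
  atom 13: C, bond orders sum to 1 (valence 4) → 3 H
  atom 14: C, bond orders sum to 4 (valence 4) → 0 H
  atom 15: C, bond orders sum to 4 (valence 4) → 0 H
  atom 16: O, bond orders sum to 2 (valence 2) → 0 H
  atom 17: O, bond orders sum to 2 (valence 2) → 0 H
  atom 18: C, bond orders sum to 1 (valence 4) → 3 H
Total hydrogens: 9.

9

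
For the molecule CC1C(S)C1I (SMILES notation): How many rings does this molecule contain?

1

In SMILES, each pair of matching ring-closure digits denotes one ring-closing bond; the number of such bonds equals the number of independent rings.
Ring-closure bonds here: 1.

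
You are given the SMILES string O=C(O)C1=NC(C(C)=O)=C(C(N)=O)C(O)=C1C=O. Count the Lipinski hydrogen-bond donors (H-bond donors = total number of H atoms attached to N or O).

4

Donors: find every N or O and count the H atoms it carries.
  atom 1 (O): bond orders sum to 2 → 0 H
  atom 3 (O): bond orders sum to 1 → 1 H
  atom 5 (N): bond orders sum to 3 → 0 H
  atom 9 (O): bond orders sum to 2 → 0 H
  atom 12 (N): bond orders sum to 1 → 2 H
  atom 13 (O): bond orders sum to 2 → 0 H
  atom 15 (O): bond orders sum to 1 → 1 H
  atom 18 (O): bond orders sum to 2 → 0 H
Lipinski HBD = 4.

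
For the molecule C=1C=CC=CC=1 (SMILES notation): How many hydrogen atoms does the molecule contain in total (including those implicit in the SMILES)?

6

Walk through each heavy atom and fill implicit hydrogens from standard valence (C 4, N 3, O 2, S 2, halogen 1):
  atom 1: C, bond orders sum to 3 (valence 4) → 1 H
  atom 2: C, bond orders sum to 3 (valence 4) → 1 H
  atom 3: C, bond orders sum to 3 (valence 4) → 1 H
  atom 4: C, bond orders sum to 3 (valence 4) → 1 H
  atom 5: C, bond orders sum to 3 (valence 4) → 1 H
  atom 6: C, bond orders sum to 3 (valence 4) → 1 H
Total hydrogens: 6.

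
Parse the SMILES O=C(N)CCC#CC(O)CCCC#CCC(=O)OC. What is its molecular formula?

C14H19NO4

Walk through each heavy atom and fill implicit hydrogens from standard valence (C 4, N 3, O 2, S 2, halogen 1):
  atom 1: O, bond orders sum to 2 (valence 2) → 0 H
  atom 2: C, bond orders sum to 4 (valence 4) → 0 H
  atom 3: N, bond orders sum to 1 (valence 3) → 2 H
  atom 4: C, bond orders sum to 2 (valence 4) → 2 H
  atom 5: C, bond orders sum to 2 (valence 4) → 2 H
  atom 6: C, bond orders sum to 4 (valence 4) → 0 H
  atom 7: C, bond orders sum to 4 (valence 4) → 0 H
  atom 8: C, bond orders sum to 3 (valence 4) → 1 H
  atom 9: O, bond orders sum to 1 (valence 2) → 1 H
  atom 10: C, bond orders sum to 2 (valence 4) → 2 H
  atom 11: C, bond orders sum to 2 (valence 4) → 2 H
  atom 12: C, bond orders sum to 2 (valence 4) → 2 H
  atom 13: C, bond orders sum to 4 (valence 4) → 0 H
  atom 14: C, bond orders sum to 4 (valence 4) → 0 H
  atom 15: C, bond orders sum to 2 (valence 4) → 2 H
  atom 16: C, bond orders sum to 4 (valence 4) → 0 H
  atom 17: O, bond orders sum to 2 (valence 2) → 0 H
  atom 18: O, bond orders sum to 2 (valence 2) → 0 H
  atom 19: C, bond orders sum to 1 (valence 4) → 3 H
Totals → C:14, H:19, N:1, O:4.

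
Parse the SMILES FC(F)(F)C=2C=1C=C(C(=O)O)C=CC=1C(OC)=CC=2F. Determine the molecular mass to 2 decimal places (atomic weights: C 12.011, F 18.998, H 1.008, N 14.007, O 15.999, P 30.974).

First, the molecular formula is C13H8F4O3 (counting implicit H from valence).
  C: 13 × 12.011 = 156.143
  F: 4 × 18.998 = 75.992
  H: 8 × 1.008 = 8.064
  O: 3 × 15.999 = 47.997
Sum: 13×12.011 + 4×18.998 + 8×1.008 + 3×15.999 = 288.196 → 288.20 g/mol.

288.20 g/mol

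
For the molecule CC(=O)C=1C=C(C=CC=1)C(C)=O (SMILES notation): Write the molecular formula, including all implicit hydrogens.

C10H10O2

Walk through each heavy atom and fill implicit hydrogens from standard valence (C 4, N 3, O 2, S 2, halogen 1):
  atom 1: C, bond orders sum to 1 (valence 4) → 3 H
  atom 2: C, bond orders sum to 4 (valence 4) → 0 H
  atom 3: O, bond orders sum to 2 (valence 2) → 0 H
  atom 4: C, bond orders sum to 4 (valence 4) → 0 H
  atom 5: C, bond orders sum to 3 (valence 4) → 1 H
  atom 6: C, bond orders sum to 4 (valence 4) → 0 H
  atom 7: C, bond orders sum to 3 (valence 4) → 1 H
  atom 8: C, bond orders sum to 3 (valence 4) → 1 H
  atom 9: C, bond orders sum to 3 (valence 4) → 1 H
  atom 10: C, bond orders sum to 4 (valence 4) → 0 H
  atom 11: C, bond orders sum to 1 (valence 4) → 3 H
  atom 12: O, bond orders sum to 2 (valence 2) → 0 H
Totals → C:10, H:10, O:2.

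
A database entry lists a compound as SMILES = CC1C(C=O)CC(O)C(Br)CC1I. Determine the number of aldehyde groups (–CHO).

The aldehyde motif appears at heavy-atom position 4 in the SMILES.
Other groups present: 1 hydroxyl.
Aldehyde count: 1.

1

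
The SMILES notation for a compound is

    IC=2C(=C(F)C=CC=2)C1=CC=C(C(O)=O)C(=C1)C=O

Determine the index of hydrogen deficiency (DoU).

10

Degree of unsaturation = (number of rings) + (number of π bonds).
Ring closures in the SMILES: 2.
π bonds: 8 double bonds (each 1 DoU) → 8 DoU from unsaturation.
Total DoU = 2 + 8 = 10.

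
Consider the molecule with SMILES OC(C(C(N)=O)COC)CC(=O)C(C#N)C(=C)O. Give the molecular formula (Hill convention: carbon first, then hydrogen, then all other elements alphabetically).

Walk through each heavy atom and fill implicit hydrogens from standard valence (C 4, N 3, O 2, S 2, halogen 1):
  atom 1: O, bond orders sum to 1 (valence 2) → 1 H
  atom 2: C, bond orders sum to 3 (valence 4) → 1 H
  atom 3: C, bond orders sum to 3 (valence 4) → 1 H
  atom 4: C, bond orders sum to 4 (valence 4) → 0 H
  atom 5: N, bond orders sum to 1 (valence 3) → 2 H
  atom 6: O, bond orders sum to 2 (valence 2) → 0 H
  atom 7: C, bond orders sum to 2 (valence 4) → 2 H
  atom 8: O, bond orders sum to 2 (valence 2) → 0 H
  atom 9: C, bond orders sum to 1 (valence 4) → 3 H
  atom 10: C, bond orders sum to 2 (valence 4) → 2 H
  atom 11: C, bond orders sum to 4 (valence 4) → 0 H
  atom 12: O, bond orders sum to 2 (valence 2) → 0 H
  atom 13: C, bond orders sum to 3 (valence 4) → 1 H
  atom 14: C, bond orders sum to 4 (valence 4) → 0 H
  atom 15: N, bond orders sum to 3 (valence 3) → 0 H
  atom 16: C, bond orders sum to 4 (valence 4) → 0 H
  atom 17: C, bond orders sum to 2 (valence 4) → 2 H
  atom 18: O, bond orders sum to 1 (valence 2) → 1 H
Totals → C:11, H:16, N:2, O:5.

C11H16N2O5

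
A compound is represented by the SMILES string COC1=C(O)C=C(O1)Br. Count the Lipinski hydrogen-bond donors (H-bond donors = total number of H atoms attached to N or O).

1

Donors: find every N or O and count the H atoms it carries.
  atom 2 (O): bond orders sum to 2 → 0 H
  atom 5 (O): bond orders sum to 1 → 1 H
  atom 8 (O): bond orders sum to 2 → 0 H
Lipinski HBD = 1.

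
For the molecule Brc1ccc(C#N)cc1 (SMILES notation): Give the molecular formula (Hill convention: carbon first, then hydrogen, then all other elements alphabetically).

Walk through each heavy atom and fill implicit hydrogens from standard valence (C 4, N 3, O 2, S 2, halogen 1); for lowercase aromatic atoms, an aromatic c carries 1 H when it has two neighbours and 0 H with three, and aromatic n carries 0 H:
  atom 1: Br (halogen, monovalent) → 0 H
  atom 2: aromatic c, 3 neighbours → 0 H
  atom 3: aromatic c, 2 neighbours → 1 H
  atom 4: aromatic c, 2 neighbours → 1 H
  atom 5: aromatic c, 3 neighbours → 0 H
  atom 6: C, bond orders sum to 4 (valence 4) → 0 H
  atom 7: N, bond orders sum to 3 (valence 3) → 0 H
  atom 8: aromatic c, 2 neighbours → 1 H
  atom 9: aromatic c, 2 neighbours → 1 H
Totals → C:7, H:4, Br:1, N:1.

C7H4BrN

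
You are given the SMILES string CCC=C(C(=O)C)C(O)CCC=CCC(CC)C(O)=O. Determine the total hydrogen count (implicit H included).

26

Walk through each heavy atom and fill implicit hydrogens from standard valence (C 4, N 3, O 2, S 2, halogen 1):
  atom 1: C, bond orders sum to 1 (valence 4) → 3 H
  atom 2: C, bond orders sum to 2 (valence 4) → 2 H
  atom 3: C, bond orders sum to 3 (valence 4) → 1 H
  atom 4: C, bond orders sum to 4 (valence 4) → 0 H
  atom 5: C, bond orders sum to 4 (valence 4) → 0 H
  atom 6: O, bond orders sum to 2 (valence 2) → 0 H
  atom 7: C, bond orders sum to 1 (valence 4) → 3 H
  atom 8: C, bond orders sum to 3 (valence 4) → 1 H
  atom 9: O, bond orders sum to 1 (valence 2) → 1 H
  atom 10: C, bond orders sum to 2 (valence 4) → 2 H
  atom 11: C, bond orders sum to 2 (valence 4) → 2 H
  atom 12: C, bond orders sum to 3 (valence 4) → 1 H
  atom 13: C, bond orders sum to 3 (valence 4) → 1 H
  atom 14: C, bond orders sum to 2 (valence 4) → 2 H
  atom 15: C, bond orders sum to 3 (valence 4) → 1 H
  atom 16: C, bond orders sum to 2 (valence 4) → 2 H
  atom 17: C, bond orders sum to 1 (valence 4) → 3 H
  atom 18: C, bond orders sum to 4 (valence 4) → 0 H
  atom 19: O, bond orders sum to 1 (valence 2) → 1 H
  atom 20: O, bond orders sum to 2 (valence 2) → 0 H
Total hydrogens: 26.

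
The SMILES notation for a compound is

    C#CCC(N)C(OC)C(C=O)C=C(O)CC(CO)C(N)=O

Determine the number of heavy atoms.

21

Every atom symbol written in the SMILES (organic subset) is one heavy atom; implicit H are not written.
Heavy atoms by element → C:14, N:2, O:5.
Total: 21.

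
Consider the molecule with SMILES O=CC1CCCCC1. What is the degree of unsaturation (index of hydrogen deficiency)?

2

Degree of unsaturation = (number of rings) + (number of π bonds).
Ring closures in the SMILES: 1.
π bonds: 1 double bond (each 1 DoU) → 1 DoU from unsaturation.
Total DoU = 1 + 1 = 2.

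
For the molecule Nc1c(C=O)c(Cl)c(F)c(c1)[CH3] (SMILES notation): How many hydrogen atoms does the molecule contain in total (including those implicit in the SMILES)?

Walk through each heavy atom and fill implicit hydrogens from standard valence (C 4, N 3, O 2, S 2, halogen 1); for lowercase aromatic atoms, an aromatic c carries 1 H when it has two neighbours and 0 H with three, and aromatic n carries 0 H:
  atom 1: N, bond orders sum to 1 (valence 3) → 2 H
  atom 2: aromatic c, 3 neighbours → 0 H
  atom 3: aromatic c, 3 neighbours → 0 H
  atom 4: C, bond orders sum to 3 (valence 4) → 1 H
  atom 5: O, bond orders sum to 2 (valence 2) → 0 H
  atom 6: aromatic c, 3 neighbours → 0 H
  atom 7: Cl (halogen, monovalent) → 0 H
  atom 8: aromatic c, 3 neighbours → 0 H
  atom 9: F (halogen, monovalent) → 0 H
  atom 10: aromatic c, 3 neighbours → 0 H
  atom 11: aromatic c, 2 neighbours → 1 H
  atom 12: C with explicit H count 3
Total hydrogens: 7.

7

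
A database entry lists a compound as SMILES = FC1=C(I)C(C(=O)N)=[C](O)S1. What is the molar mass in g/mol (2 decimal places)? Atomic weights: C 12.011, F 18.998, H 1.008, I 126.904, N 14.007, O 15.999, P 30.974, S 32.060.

First, the molecular formula is C5H3FINO2S (counting implicit H from valence).
  C: 5 × 12.011 = 60.055
  F: 1 × 18.998 = 18.998
  H: 3 × 1.008 = 3.024
  I: 1 × 126.904 = 126.904
  N: 1 × 14.007 = 14.007
  O: 2 × 15.999 = 31.998
  S: 1 × 32.060 = 32.060
Sum: 5×12.011 + 1×18.998 + 3×1.008 + 1×126.904 + 1×14.007 + 2×15.999 + 1×32.060 = 287.046 → 287.05 g/mol.

287.05 g/mol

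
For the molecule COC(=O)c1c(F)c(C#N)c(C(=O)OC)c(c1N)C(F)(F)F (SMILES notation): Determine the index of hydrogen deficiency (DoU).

8

Molecular formula: C12H8F4N2O4.
DoU = (2C + 2 + N − H − X) / 2, where X is the halogen count and O/S are ignored.
    = (2·12 + 2 + 2 − 8 − 4) / 2 = 16 / 2 = 8.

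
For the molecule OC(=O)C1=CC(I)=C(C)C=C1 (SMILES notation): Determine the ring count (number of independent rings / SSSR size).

In SMILES, each pair of matching ring-closure digits denotes one ring-closing bond; the number of such bonds equals the number of independent rings.
Ring-closure bonds here: 1.

1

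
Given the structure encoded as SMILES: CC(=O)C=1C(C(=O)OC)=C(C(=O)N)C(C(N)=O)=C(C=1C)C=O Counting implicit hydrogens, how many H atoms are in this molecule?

Walk through each heavy atom and fill implicit hydrogens from standard valence (C 4, N 3, O 2, S 2, halogen 1):
  atom 1: C, bond orders sum to 1 (valence 4) → 3 H
  atom 2: C, bond orders sum to 4 (valence 4) → 0 H
  atom 3: O, bond orders sum to 2 (valence 2) → 0 H
  atom 4: C, bond orders sum to 4 (valence 4) → 0 H
  atom 5: C, bond orders sum to 4 (valence 4) → 0 H
  atom 6: C, bond orders sum to 4 (valence 4) → 0 H
  atom 7: O, bond orders sum to 2 (valence 2) → 0 H
  atom 8: O, bond orders sum to 2 (valence 2) → 0 H
  atom 9: C, bond orders sum to 1 (valence 4) → 3 H
  atom 10: C, bond orders sum to 4 (valence 4) → 0 H
  atom 11: C, bond orders sum to 4 (valence 4) → 0 H
  atom 12: O, bond orders sum to 2 (valence 2) → 0 H
  atom 13: N, bond orders sum to 1 (valence 3) → 2 H
  atom 14: C, bond orders sum to 4 (valence 4) → 0 H
  atom 15: C, bond orders sum to 4 (valence 4) → 0 H
  atom 16: N, bond orders sum to 1 (valence 3) → 2 H
  atom 17: O, bond orders sum to 2 (valence 2) → 0 H
  atom 18: C, bond orders sum to 4 (valence 4) → 0 H
  atom 19: C, bond orders sum to 4 (valence 4) → 0 H
  atom 20: C, bond orders sum to 1 (valence 4) → 3 H
  atom 21: C, bond orders sum to 3 (valence 4) → 1 H
  atom 22: O, bond orders sum to 2 (valence 2) → 0 H
Total hydrogens: 14.

14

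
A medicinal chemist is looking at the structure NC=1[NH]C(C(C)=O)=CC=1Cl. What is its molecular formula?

Walk through each heavy atom and fill implicit hydrogens from standard valence (C 4, N 3, O 2, S 2, halogen 1):
  atom 1: N, bond orders sum to 1 (valence 3) → 2 H
  atom 2: C, bond orders sum to 4 (valence 4) → 0 H
  atom 3: N with explicit H count 1
  atom 4: C, bond orders sum to 4 (valence 4) → 0 H
  atom 5: C, bond orders sum to 4 (valence 4) → 0 H
  atom 6: C, bond orders sum to 1 (valence 4) → 3 H
  atom 7: O, bond orders sum to 2 (valence 2) → 0 H
  atom 8: C, bond orders sum to 3 (valence 4) → 1 H
  atom 9: C, bond orders sum to 4 (valence 4) → 0 H
  atom 10: Cl (halogen, monovalent) → 0 H
Totals → C:6, H:7, Cl:1, N:2, O:1.
In Hill order: C6H7ClN2O.

C6H7ClN2O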